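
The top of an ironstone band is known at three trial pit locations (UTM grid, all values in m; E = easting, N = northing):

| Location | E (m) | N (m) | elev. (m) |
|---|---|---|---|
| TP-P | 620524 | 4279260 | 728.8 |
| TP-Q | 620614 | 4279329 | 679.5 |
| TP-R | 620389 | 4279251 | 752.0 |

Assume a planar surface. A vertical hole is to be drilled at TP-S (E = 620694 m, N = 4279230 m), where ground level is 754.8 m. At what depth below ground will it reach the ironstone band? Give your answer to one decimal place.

Two edge vectors: TP-P→TP-Q = (90, 69, -49.3), TP-P→TP-R = (-135, -9, 23.2).
Normal n = (TP-P→TP-Q) × (TP-P→TP-R) = (1157.1, 4567.5, 8505).
So ∂z/∂E = −n_x/n_z = −0.136049383 and ∂z/∂N = −n_y/n_z = −0.537037037.
Intercept c from TP-P: 728.8 + 84421.91 + 2298121.11 = 2383271.82.
At (620694, 4279230): z_contact = −84445.04 − 2298105.00 + 2383271.82 = 721.78 m.
Depth below ground = 754.8 − 721.78 = 33.0 m.

33.0 m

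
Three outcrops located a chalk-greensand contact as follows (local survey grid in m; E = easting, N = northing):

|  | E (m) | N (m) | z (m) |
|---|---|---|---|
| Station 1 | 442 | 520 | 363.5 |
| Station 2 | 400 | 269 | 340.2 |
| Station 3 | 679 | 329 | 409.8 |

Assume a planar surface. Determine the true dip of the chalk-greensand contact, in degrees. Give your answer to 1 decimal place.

Let the plane be z = a·E + b·N + c.
Station 2−Station 1: −42a − 251b = −23.3;  Station 3−Station 1: 237a − 191b = 46.3.
Solving gives a = 0.23807, b = 0.05299.
Gradient magnitude |∇z| = √(a² + b²) = √(0.05668 + 0.00281) = 0.24389.
True dip = arctan(0.24389) = 13.7°, dipping toward WSW (azimuth ≈ 257°).

13.7°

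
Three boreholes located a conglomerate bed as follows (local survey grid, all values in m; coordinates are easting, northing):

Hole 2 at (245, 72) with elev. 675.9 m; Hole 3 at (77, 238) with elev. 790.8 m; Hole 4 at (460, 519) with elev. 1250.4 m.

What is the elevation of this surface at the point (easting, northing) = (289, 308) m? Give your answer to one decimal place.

951.6 m

Let the plane be z = a·easting + b·northing + c.
Hole 3−Hole 2: −168a + 166b = 114.9;  Hole 4−Hole 2: 215a + 447b = 574.5.
Solving gives a = 0.39722, b = 1.09418.
Then c = 675.9 − a·245 − b·72 = 499.80.
At (289, 308): z = 114.8 + 337.0 + 499.80 = 951.6 m.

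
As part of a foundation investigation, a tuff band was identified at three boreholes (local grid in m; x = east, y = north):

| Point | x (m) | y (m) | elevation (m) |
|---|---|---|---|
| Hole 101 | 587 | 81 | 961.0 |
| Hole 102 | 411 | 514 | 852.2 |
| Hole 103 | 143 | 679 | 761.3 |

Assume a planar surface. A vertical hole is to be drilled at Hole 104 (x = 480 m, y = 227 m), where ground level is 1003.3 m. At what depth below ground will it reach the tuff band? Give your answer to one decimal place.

90.7 m

Two edge vectors: Hole 101→Hole 102 = (-176, 433, -108.8), Hole 101→Hole 103 = (-444, 598, -199.7).
Normal n = (Hole 101→Hole 102) × (Hole 101→Hole 103) = (-21407.7, 13160, 87004).
So ∂z/∂x = −n_x/n_z = 0.24605 and ∂z/∂y = −n_y/n_z = −0.15126.
Intercept c from Hole 101: 961 − 144.43 + 12.25 = 828.82.
At (480, 227): z_contact = 118.11 − 34.34 + 828.82 = 912.59 m.
Depth below ground = 1003.3 − 912.59 = 90.7 m.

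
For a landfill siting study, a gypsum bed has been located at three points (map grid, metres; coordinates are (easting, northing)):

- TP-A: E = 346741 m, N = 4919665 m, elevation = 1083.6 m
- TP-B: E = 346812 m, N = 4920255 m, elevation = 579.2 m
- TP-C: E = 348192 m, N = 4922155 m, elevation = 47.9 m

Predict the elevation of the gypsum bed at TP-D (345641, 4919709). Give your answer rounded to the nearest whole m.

-3 m

Two edge vectors: TP-A→TP-B = (71, 590, -504.4), TP-A→TP-C = (1451, 2490, -1035.7).
Normal n = (TP-A→TP-B) × (TP-A→TP-C) = (644893, -658349.7, -679300).
So ∂z/∂E = −n_x/n_z = 0.94934933 and ∂z/∂N = −n_y/n_z = −0.96915899.
Intercept c from TP-A: 1083.6 − 329178.34 + 4767937.55 = 4439842.81.
At (345641, 4919709): z = 328134.1 − 4767980.2 + 4439842.81 = -3.3 m.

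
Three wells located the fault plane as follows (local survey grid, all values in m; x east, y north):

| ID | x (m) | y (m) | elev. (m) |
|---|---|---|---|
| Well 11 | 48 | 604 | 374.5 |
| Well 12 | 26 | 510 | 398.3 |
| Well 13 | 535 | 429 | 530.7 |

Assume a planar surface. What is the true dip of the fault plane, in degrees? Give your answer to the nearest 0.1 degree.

Let the plane be z = a·x + b·y + c.
Well 12−Well 11: −22a − 94b = 23.8;  Well 13−Well 11: 487a − 175b = 156.2.
Solving gives a = 0.21193, b = −0.30279.
Gradient magnitude |∇z| = √(a² + b²) = √(0.04492 + 0.09168) = 0.36959.
True dip = arctan(0.36959) = 20.3°, dipping toward NW (azimuth ≈ 325°).

20.3°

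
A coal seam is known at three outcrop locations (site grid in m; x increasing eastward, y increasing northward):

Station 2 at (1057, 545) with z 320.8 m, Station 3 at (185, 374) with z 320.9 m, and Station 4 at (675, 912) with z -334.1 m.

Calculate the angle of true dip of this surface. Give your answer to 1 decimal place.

56.5°

Two edge vectors: Station 2→Station 3 = (-872, -171, 0.1), Station 2→Station 4 = (-382, 367, -654.9).
Normal n = (Station 2→Station 3) × (Station 2→Station 4) = (111951.2, -571111, -385346).
So ∂z/∂x = −n_x/n_z = 0.29052 and ∂z/∂y = −n_y/n_z = −1.48207.
Gradient magnitude |∇z| = √(a² + b²) = √(0.08440 + 2.19654) = 1.51028.
True dip = arctan(1.51028) = 56.5°, dipping toward N (azimuth ≈ 349°).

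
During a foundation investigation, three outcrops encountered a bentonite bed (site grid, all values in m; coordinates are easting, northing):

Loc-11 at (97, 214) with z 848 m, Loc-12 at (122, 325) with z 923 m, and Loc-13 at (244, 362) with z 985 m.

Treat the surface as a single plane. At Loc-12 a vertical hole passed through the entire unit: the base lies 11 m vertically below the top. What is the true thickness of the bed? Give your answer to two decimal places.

9.08 m

Two edge vectors: Loc-11→Loc-12 = (25, 111, 75), Loc-11→Loc-13 = (147, 148, 137).
Normal n = (Loc-11→Loc-12) × (Loc-11→Loc-13) = (4107, 7600, -12617).
So ∂z/∂easting = −n_x/n_z = 0.32551 and ∂z/∂northing = −n_y/n_z = 0.60236.
|∇z| = √(a²+b²) = 0.68469, so dip δ = arctan(0.68469) = 34.40°.
True thickness = vertical thickness × cos δ = 11 × cos 34.40° = 9.08 m.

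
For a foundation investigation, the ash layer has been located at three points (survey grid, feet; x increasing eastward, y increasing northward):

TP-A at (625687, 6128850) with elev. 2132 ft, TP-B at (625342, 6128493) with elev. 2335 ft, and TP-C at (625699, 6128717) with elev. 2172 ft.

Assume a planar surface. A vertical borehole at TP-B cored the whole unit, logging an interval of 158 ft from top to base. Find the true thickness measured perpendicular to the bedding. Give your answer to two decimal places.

Two edge vectors: TP-A→TP-B = (-345, -357, 203), TP-A→TP-C = (12, -133, 40).
Normal n = (TP-A→TP-B) × (TP-A→TP-C) = (12719, 16236, 50169).
So ∂z/∂x = −n_x/n_z = −0.25352 and ∂z/∂y = −n_y/n_z = −0.32363.
|∇z| = √(a²+b²) = 0.41111, so dip δ = arctan(0.41111) = 22.35°.
True thickness = vertical thickness × cos δ = 158 × cos 22.35° = 146.13 ft.

146.13 ft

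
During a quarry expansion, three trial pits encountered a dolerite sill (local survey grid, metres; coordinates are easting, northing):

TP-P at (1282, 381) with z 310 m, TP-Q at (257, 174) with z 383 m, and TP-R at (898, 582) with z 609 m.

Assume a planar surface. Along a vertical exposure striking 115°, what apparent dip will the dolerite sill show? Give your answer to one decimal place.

33.2°

Let the plane be z = a·easting + b·northing + c.
TP-Q−TP-P: −1025a − 207b = 73;  TP-R−TP-P: −384a + 201b = 299.
Solving gives a = −0.26817, b = 0.97524.
Unit vector along 115° is (sin 115°, cos 115°) = (0.9063, -0.4226).
Slope in that direction = a·(0.9063) + b·(-0.4226) = −0.65520.
Apparent dip = arctan|0.65520| = 33.2° (true dip is 45.3°, so apparent ≤ true as expected).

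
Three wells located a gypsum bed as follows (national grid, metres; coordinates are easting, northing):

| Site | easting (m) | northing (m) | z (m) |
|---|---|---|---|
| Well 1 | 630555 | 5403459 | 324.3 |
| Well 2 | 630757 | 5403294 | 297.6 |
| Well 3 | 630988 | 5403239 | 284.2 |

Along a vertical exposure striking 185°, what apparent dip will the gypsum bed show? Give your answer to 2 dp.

Two edge vectors: Well 1→Well 2 = (202, -165, -26.7), Well 1→Well 3 = (433, -220, -40.1).
Normal n = (Well 1→Well 2) × (Well 1→Well 3) = (742.5, -3460.9, 27005).
So ∂z/∂easting = −n_x/n_z = −0.02749 and ∂z/∂northing = −n_y/n_z = 0.12816.
Unit vector along 185° is (sin 185°, cos 185°) = (-0.0872, -0.9962).
Slope in that direction = a·(-0.0872) + b·(-0.9962) = −0.12527.
Apparent dip = arctan|0.12527| = 7.14° (true dip is 7.5°, so apparent ≤ true as expected).

7.14°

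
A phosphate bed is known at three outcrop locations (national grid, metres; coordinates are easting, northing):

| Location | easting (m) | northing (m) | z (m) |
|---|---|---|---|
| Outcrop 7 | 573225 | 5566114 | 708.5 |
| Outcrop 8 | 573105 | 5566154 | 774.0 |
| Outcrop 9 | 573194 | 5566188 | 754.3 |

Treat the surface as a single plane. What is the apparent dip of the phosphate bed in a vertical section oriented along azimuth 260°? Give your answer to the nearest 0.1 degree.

Two edge vectors: Outcrop 7→Outcrop 8 = (-120, 40, 65.5), Outcrop 7→Outcrop 9 = (-31, 74, 45.8).
Normal n = (Outcrop 7→Outcrop 8) × (Outcrop 7→Outcrop 9) = (-3015, 3465.5, -7640).
So ∂z/∂easting = −n_x/n_z = −0.39463 and ∂z/∂northing = −n_y/n_z = 0.45360.
Unit vector along 260° is (sin 260°, cos 260°) = (-0.9848, -0.1736).
Slope in that direction = a·(-0.9848) + b·(-0.1736) = 0.30987.
Apparent dip = arctan|0.30987| = 17.2° (true dip is 31.0°, so apparent ≤ true as expected).

17.2°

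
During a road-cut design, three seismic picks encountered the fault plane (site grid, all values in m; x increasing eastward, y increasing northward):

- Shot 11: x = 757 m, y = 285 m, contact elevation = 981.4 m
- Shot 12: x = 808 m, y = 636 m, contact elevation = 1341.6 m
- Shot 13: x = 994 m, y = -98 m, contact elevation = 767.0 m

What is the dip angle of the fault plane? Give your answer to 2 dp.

Two edge vectors: Shot 11→Shot 12 = (51, 351, 360.2), Shot 11→Shot 13 = (237, -383, -214.4).
Normal n = (Shot 11→Shot 12) × (Shot 11→Shot 13) = (62702.2, 96301.8, -102720).
So ∂z/∂x = −n_x/n_z = 0.61042 and ∂z/∂y = −n_y/n_z = 0.93752.
Gradient magnitude |∇z| = √(a² + b²) = √(0.37261 + 0.87894) = 1.11873.
True dip = arctan(1.11873) = 48.21°, dipping toward SSW (azimuth ≈ 213°).

48.21°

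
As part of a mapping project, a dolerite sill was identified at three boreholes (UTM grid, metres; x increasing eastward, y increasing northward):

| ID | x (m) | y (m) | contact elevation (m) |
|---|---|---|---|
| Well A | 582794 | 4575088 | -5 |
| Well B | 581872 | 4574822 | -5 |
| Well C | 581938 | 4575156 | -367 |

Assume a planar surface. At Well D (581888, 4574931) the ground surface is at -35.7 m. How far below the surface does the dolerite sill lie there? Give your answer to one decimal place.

Let the plane be z = a·x + b·y + c.
Well B−Well A: −922a − 266b = 0;  Well C−Well A: −856a + 68b = −362.
Solving gives a = 0.331593157, b = −1.149356732.
Then c = -5 − a·582794 − b·4575088 = 5065152.69.
At (581888, 4574931): z_contact = 192950.08 − 5258227.74 + 5065152.69 = -124.97 m.
Depth below ground = -35.7 − (-124.97) = 89.3 m.

89.3 m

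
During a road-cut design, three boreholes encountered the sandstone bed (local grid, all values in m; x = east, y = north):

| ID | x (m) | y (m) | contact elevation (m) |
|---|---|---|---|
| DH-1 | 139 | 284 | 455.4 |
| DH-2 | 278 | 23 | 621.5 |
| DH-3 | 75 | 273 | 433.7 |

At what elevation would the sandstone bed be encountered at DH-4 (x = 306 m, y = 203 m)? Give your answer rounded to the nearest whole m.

558 m

Two edge vectors: DH-1→DH-2 = (139, -261, 166.1), DH-1→DH-3 = (-64, -11, -21.7).
Normal n = (DH-1→DH-2) × (DH-1→DH-3) = (7490.8, -7614.1, -18233).
So ∂z/∂x = −n_x/n_z = 0.41084 and ∂z/∂y = −n_y/n_z = −0.41760.
Intercept c from DH-1: 455.4 − 57.11 + 118.60 = 516.89.
At (306, 203): z = 125.7 − 84.8 + 516.89 = 557.8 m.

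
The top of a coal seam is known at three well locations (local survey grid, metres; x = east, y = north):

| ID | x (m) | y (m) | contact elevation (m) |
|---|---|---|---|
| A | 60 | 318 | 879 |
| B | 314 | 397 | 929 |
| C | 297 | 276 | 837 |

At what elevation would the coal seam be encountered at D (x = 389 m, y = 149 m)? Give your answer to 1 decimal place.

735.9 m

Let the plane be z = a·x + b·y + c.
B−A: 254a + 79b = 50;  C−A: 237a − 42b = −42.
Solving gives a = −0.04144, b = 0.76615.
Then c = 879 − a·60 − b·318 = 637.85.
At (389, 149): z = −16.1 + 114.2 + 637.85 = 735.9 m.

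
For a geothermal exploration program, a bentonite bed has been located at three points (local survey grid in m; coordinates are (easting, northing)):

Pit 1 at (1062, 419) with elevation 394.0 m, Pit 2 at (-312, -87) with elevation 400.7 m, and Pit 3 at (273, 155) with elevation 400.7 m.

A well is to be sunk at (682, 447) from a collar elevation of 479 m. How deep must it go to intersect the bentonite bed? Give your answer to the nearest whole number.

Let the plane be z = a·E + b·N + c.
Pit 2−Pit 1: −1374a − 506b = 6.7;  Pit 3−Pit 1: −789a − 264b = 6.7.
Solving gives a = −0.04442, b = 0.10739.
Then c = 394 − a·1062 − b·419 = 396.18.
At (682, 447): z_contact = −30.3 + 48.0 + 396.18 = 413.9 m.
Depth below ground = 479 − 413.9 = 65 m.

65 m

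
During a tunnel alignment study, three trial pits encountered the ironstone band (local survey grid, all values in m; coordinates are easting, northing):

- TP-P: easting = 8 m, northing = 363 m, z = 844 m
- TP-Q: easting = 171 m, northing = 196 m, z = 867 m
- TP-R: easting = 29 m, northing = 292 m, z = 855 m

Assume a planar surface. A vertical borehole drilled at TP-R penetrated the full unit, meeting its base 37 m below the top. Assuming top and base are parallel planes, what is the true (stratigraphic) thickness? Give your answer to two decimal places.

36.51 m

Let the plane be z = a·easting + b·northing + c.
TP-Q−TP-P: 163a − 167b = 23;  TP-R−TP-P: 21a − 71b = 11.
Solving gives a = −0.02529, b = −0.16241.
|∇z| = √(a²+b²) = 0.16437, so dip δ = arctan(0.16437) = 9.33°.
True thickness = vertical thickness × cos δ = 37 × cos 9.33° = 36.51 m.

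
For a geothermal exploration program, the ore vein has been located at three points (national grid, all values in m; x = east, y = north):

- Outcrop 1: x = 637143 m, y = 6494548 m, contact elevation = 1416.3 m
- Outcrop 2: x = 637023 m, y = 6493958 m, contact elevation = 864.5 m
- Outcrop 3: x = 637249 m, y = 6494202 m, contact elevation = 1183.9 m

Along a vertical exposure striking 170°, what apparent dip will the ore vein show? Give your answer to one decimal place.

Let the plane be z = a·x + b·y + c.
Outcrop 2−Outcrop 1: −120a − 590b = −551.8;  Outcrop 3−Outcrop 1: 106a − 346b = −232.4.
Solving gives a = 0.51707, b = 0.83009.
Unit vector along 170° is (sin 170°, cos 170°) = (0.1736, -0.9848).
Slope in that direction = a·(0.1736) + b·(-0.9848) = −0.72769.
Apparent dip = arctan|0.72769| = 36.0° (true dip is 44.4°, so apparent ≤ true as expected).

36.0°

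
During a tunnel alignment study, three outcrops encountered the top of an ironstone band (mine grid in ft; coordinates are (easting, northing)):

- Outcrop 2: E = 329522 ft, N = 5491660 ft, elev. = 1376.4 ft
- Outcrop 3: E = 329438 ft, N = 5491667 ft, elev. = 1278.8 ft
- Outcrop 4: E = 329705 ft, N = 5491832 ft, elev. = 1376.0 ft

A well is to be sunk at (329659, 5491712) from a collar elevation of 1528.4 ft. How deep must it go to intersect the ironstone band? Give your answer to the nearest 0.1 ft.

65.0 ft

Let the plane be z = a·E + b·N + c.
Outcrop 3−Outcrop 2: −84a + 7b = −97.6;  Outcrop 4−Outcrop 2: 183a + 172b = −0.4.
Solving gives a = 1.067098989, b = −1.137669273.
Then c = 1376.4 − a·329522 − b·5491660 = 5897436.65.
At (329659, 5491712): z_contact = 351778.79 − 6247752.00 + 5897436.65 = 1463.43 ft.
Depth below ground = 1528.4 − 1463.43 = 65.0 ft.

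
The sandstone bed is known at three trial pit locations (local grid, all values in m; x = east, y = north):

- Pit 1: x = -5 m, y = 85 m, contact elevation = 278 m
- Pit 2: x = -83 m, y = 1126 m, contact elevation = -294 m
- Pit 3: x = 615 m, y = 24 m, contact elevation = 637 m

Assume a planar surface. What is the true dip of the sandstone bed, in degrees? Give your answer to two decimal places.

36.30°

Let the plane be z = a·x + b·y + c.
Pit 2−Pit 1: −78a + 1041b = −572;  Pit 3−Pit 1: 620a − 61b = 359.
Solving gives a = 0.52887, b = −0.50984.
Gradient magnitude |∇z| = √(a² + b²) = √(0.27970 + 0.25994) = 0.73461.
True dip = arctan(0.73461) = 36.30°, dipping toward NW (azimuth ≈ 314°).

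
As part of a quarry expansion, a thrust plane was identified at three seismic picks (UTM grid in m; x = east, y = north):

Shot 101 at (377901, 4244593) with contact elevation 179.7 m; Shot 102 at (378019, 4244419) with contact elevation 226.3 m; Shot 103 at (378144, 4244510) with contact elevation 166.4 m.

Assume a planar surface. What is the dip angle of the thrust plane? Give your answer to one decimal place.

Two edge vectors: Shot 101→Shot 102 = (118, -174, 46.6), Shot 101→Shot 103 = (243, -83, -13.3).
Normal n = (Shot 101→Shot 102) × (Shot 101→Shot 103) = (6182, 12893.2, 32488).
So ∂z/∂x = −n_x/n_z = −0.19029 and ∂z/∂y = −n_y/n_z = −0.39686.
Gradient magnitude |∇z| = √(a² + b²) = √(0.03621 + 0.15750) = 0.44012.
True dip = arctan(0.44012) = 23.8°, dipping toward NNE (azimuth ≈ 026°).

23.8°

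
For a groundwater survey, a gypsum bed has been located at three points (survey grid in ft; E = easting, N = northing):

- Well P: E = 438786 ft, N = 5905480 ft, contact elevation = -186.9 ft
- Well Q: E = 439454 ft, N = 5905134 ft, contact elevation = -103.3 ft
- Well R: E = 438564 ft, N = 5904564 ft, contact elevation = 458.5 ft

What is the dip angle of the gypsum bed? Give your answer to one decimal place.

Two edge vectors: Well P→Well Q = (668, -346, 83.6), Well P→Well R = (-222, -916, 645.4).
Normal n = (Well P→Well Q) × (Well P→Well R) = (-146730.8, -449686.4, -688700).
So ∂z/∂E = −n_x/n_z = −0.21305 and ∂z/∂N = −n_y/n_z = −0.65295.
Gradient magnitude |∇z| = √(a² + b²) = √(0.04539 + 0.42634) = 0.68683.
True dip = arctan(0.68683) = 34.5°, dipping toward NNE (azimuth ≈ 018°).

34.5°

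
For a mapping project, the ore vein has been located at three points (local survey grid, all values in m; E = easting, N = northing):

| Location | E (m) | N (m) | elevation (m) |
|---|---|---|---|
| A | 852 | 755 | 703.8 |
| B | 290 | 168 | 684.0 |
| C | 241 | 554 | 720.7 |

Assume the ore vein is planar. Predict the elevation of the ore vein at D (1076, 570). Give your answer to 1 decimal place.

674.9 m

Let the plane be z = a·E + b·N + c.
B−A: −562a − 587b = −19.8;  C−A: −611a − 201b = 16.9.
Solving gives a = −0.056575, b = 0.087896.
Then c = 703.8 − a·852 − b·755 = 685.64.
At (1076, 570): z = −60.9 + 50.1 + 685.64 = 674.9 m.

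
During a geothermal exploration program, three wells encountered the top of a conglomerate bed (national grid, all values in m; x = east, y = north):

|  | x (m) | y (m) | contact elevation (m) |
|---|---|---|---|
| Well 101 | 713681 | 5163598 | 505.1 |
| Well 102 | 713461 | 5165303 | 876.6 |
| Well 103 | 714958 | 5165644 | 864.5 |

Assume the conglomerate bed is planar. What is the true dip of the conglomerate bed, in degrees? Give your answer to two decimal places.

Let the plane be z = a·x + b·y + c.
Well 102−Well 101: −220a + 1705b = 371.5;  Well 103−Well 101: 1277a + 2046b = 359.4.
Solving gives a = −0.05607, b = 0.21065.
Gradient magnitude |∇z| = √(a² + b²) = √(0.00314 + 0.04438) = 0.21799.
True dip = arctan(0.21799) = 12.30°, dipping toward SSE (azimuth ≈ 165°).

12.30°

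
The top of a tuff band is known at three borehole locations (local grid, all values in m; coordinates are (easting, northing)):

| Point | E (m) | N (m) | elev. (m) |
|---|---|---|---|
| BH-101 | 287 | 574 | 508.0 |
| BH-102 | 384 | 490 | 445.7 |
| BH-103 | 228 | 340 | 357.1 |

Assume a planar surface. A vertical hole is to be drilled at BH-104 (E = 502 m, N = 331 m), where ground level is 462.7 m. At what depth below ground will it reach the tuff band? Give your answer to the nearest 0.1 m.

Two edge vectors: BH-101→BH-102 = (97, -84, -62.3), BH-101→BH-103 = (-59, -234, -150.9).
Normal n = (BH-101→BH-102) × (BH-101→BH-103) = (-1902.6, 18313, -27654).
So ∂z/∂E = −n_x/n_z = −0.06880 and ∂z/∂N = −n_y/n_z = 0.66222.
Intercept c from BH-101: 508 + 19.75 − 380.11 = 147.63.
At (502, 331): z_contact = −34.54 + 219.19 + 147.63 = 332.29 m.
Depth below ground = 462.7 − 332.29 = 130.4 m.

130.4 m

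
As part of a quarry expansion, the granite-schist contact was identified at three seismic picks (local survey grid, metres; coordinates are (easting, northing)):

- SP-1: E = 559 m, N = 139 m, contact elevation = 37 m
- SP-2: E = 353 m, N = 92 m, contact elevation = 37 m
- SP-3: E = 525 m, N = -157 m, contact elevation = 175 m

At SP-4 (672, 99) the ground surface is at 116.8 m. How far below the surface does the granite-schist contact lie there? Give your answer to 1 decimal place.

Let the plane be z = a·E + b·N + c.
SP-2−SP-1: −206a − 47b = 0;  SP-3−SP-1: −34a − 296b = 138.
Solving gives a = 0.10923, b = −0.47876.
Then c = 37 − a·559 − b·139 = 42.49.
At (672, 99): z_contact = 73.40 − 47.40 + 42.49 = 68.49 m.
Depth below ground = 116.8 − 68.49 = 48.3 m.

48.3 m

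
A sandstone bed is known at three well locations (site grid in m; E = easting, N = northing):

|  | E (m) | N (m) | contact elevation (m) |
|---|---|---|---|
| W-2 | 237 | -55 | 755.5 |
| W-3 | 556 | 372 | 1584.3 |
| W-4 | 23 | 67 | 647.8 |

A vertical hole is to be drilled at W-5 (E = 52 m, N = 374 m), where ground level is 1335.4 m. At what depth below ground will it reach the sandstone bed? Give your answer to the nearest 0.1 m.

317.9 m

Let the plane be z = a·E + b·N + c.
W-3−W-2: 319a + 427b = 828.8;  W-4−W-2: −214a + 122b = −107.7.
Solving gives a = 1.12898, b = 1.09755.
Then c = 755.5 − a·237 − b·-55 = 548.30.
At (52, 374): z_contact = 58.71 + 410.49 + 548.30 = 1017.49 m.
Depth below ground = 1335.4 − 1017.49 = 317.9 m.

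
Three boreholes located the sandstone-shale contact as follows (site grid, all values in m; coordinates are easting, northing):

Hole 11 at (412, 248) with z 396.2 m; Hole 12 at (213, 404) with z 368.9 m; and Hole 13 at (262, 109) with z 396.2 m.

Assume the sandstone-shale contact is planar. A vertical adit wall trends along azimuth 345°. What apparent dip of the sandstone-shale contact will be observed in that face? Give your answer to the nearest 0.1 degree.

5.5°

Let the plane be z = a·easting + b·northing + c.
Hole 12−Hole 11: −199a + 156b = −27.3;  Hole 13−Hole 11: −150a − 139b = 0.
Solving gives a = 0.07432, b = −0.08020.
Unit vector along 345° is (sin 345°, cos 345°) = (-0.2588, 0.9659).
Slope in that direction = a·(-0.2588) + b·(0.9659) = −0.09670.
Apparent dip = arctan|0.09670| = 5.5° (true dip is 6.2°, so apparent ≤ true as expected).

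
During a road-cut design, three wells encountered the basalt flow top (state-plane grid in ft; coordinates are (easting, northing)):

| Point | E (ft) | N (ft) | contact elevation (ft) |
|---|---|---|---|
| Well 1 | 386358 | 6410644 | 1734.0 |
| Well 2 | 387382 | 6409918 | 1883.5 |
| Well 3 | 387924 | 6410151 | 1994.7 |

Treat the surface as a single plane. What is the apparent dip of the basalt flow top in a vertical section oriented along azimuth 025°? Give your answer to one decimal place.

Two edge vectors: Well 1→Well 2 = (1024, -726, 149.5), Well 1→Well 3 = (1566, -493, 260.7).
Normal n = (Well 1→Well 2) × (Well 1→Well 3) = (-115564.7, -32839.8, 632084).
So ∂z/∂E = −n_x/n_z = 0.18283 and ∂z/∂N = −n_y/n_z = 0.05195.
Unit vector along 025° is (sin 25°, cos 25°) = (0.4226, 0.9063).
Slope in that direction = a·(0.4226) + b·(0.9063) = 0.12435.
Apparent dip = arctan|0.12435| = 7.1° (true dip is 10.8°, so apparent ≤ true as expected).

7.1°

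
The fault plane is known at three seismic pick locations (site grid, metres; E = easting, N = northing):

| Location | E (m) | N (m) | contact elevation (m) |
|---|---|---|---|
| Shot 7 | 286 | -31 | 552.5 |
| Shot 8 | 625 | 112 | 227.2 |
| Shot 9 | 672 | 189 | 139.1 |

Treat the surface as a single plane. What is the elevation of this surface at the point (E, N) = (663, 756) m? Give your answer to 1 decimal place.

-281.5 m

Let the plane be z = a·E + b·N + c.
Shot 8−Shot 7: 339a + 143b = −325.3;  Shot 9−Shot 7: 386a + 220b = −413.4.
Solving gives a = −0.64234, b = −0.75208.
Then c = 552.5 − a·286 − b·-31 = 712.89.
At (663, 756): z = −425.9 − 568.6 + 712.89 = -281.5 m.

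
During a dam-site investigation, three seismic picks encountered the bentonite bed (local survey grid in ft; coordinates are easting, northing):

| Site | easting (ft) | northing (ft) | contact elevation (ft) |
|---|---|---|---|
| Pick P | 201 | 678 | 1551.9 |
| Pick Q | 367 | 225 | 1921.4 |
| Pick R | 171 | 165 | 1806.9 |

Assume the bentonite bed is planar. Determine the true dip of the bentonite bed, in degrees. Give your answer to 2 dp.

42.75°

Two edge vectors: Pick P→Pick Q = (166, -453, 369.5), Pick P→Pick R = (-30, -513, 255).
Normal n = (Pick P→Pick Q) × (Pick P→Pick R) = (74038.5, -53415, -98748).
So ∂z/∂easting = −n_x/n_z = 0.74977 and ∂z/∂northing = −n_y/n_z = −0.54092.
Gradient magnitude |∇z| = √(a² + b²) = √(0.56216 + 0.29260) = 0.92453.
True dip = arctan(0.92453) = 42.75°, dipping toward NW (azimuth ≈ 306°).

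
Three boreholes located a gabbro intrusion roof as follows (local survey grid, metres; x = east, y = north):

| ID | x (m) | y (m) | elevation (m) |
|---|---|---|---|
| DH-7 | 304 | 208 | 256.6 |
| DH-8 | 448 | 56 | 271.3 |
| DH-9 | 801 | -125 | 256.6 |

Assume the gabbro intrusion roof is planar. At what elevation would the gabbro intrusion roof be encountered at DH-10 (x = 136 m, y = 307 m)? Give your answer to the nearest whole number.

Let the plane be z = a·x + b·y + c.
DH-8−DH-7: 144a − 152b = 14.7;  DH-9−DH-7: 497a − 333b = 0.
Solving gives a = −0.17741, b = −0.26478.
Then c = 256.6 − a·304 − b·208 = 365.61.
At (136, 307): z = −24.1 − 81.3 + 365.61 = 260.2 m.

260 m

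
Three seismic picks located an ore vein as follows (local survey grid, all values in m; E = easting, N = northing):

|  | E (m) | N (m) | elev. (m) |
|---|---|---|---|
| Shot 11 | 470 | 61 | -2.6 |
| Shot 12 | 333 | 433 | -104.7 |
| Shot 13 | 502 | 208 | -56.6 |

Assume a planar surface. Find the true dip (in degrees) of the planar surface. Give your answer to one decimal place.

20.2°

Let the plane be z = a·E + b·N + c.
Shot 12−Shot 11: −137a + 372b = −102.1;  Shot 13−Shot 11: 32a + 147b = −54.
Solving gives a = −0.15852, b = −0.33284.
Gradient magnitude |∇z| = √(a² + b²) = √(0.02513 + 0.11078) = 0.36866.
True dip = arctan(0.36866) = 20.2°, dipping toward NNE (azimuth ≈ 025°).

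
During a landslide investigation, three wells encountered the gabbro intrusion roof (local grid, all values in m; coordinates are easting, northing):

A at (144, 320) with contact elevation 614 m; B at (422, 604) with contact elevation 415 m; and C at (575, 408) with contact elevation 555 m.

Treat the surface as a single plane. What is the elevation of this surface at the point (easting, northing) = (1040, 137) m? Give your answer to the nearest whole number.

751 m

Two edge vectors: A→B = (278, 284, -199), A→C = (431, 88, -59).
Normal n = (A→B) × (A→C) = (756, -69367, -97940).
So ∂z/∂easting = −n_x/n_z = 0.00772 and ∂z/∂northing = −n_y/n_z = −0.70826.
Intercept c from A: 614 − 1.11 + 226.64 = 839.53.
At (1040, 137): z = 8.0 − 97.0 + 839.53 = 750.5 m.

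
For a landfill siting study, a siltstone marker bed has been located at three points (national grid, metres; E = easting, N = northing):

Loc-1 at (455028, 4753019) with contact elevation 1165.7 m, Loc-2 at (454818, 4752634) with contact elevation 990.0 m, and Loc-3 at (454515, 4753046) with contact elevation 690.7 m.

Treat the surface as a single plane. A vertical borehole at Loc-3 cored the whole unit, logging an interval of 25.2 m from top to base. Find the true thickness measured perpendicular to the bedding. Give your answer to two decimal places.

18.50 m

Let the plane be z = a·E + b·N + c.
Loc-2−Loc-1: −210a − 385b = −175.7;  Loc-3−Loc-1: −513a + 27b = −475.
Solving gives a = 0.92343, b = −0.04733.
|∇z| = √(a²+b²) = 0.92465, so dip δ = arctan(0.92465) = 42.76°.
True thickness = vertical thickness × cos δ = 25.2 × cos 42.76° = 18.50 m.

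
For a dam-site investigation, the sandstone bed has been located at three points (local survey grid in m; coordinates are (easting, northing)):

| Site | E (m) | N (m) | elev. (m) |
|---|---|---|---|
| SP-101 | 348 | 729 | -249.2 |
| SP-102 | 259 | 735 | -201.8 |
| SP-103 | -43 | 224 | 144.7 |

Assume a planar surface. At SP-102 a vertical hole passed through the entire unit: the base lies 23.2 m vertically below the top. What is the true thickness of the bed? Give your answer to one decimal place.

19.4 m

Two edge vectors: SP-101→SP-102 = (-89, 6, 47.4), SP-101→SP-103 = (-391, -505, 393.9).
Normal n = (SP-101→SP-102) × (SP-101→SP-103) = (26300.4, 16523.7, 47291).
So ∂z/∂E = −n_x/n_z = −0.55614 and ∂z/∂N = −n_y/n_z = −0.34940.
|∇z| = √(a²+b²) = 0.65679, so dip δ = arctan(0.65679) = 33.30°.
True thickness = vertical thickness × cos δ = 23.2 × cos 33.30° = 19.4 m.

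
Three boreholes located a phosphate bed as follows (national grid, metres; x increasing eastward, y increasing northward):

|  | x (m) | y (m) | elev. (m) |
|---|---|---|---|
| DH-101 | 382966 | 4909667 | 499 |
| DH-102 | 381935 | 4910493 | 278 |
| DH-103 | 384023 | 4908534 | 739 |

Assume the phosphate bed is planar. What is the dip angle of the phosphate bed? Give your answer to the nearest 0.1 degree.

Two edge vectors: DH-101→DH-102 = (-1031, 826, -221), DH-101→DH-103 = (1057, -1133, 240).
Normal n = (DH-101→DH-102) × (DH-101→DH-103) = (-52153, 13843, 295041).
So ∂z/∂x = −n_x/n_z = 0.17677 and ∂z/∂y = −n_y/n_z = −0.04692.
Gradient magnitude |∇z| = √(a² + b²) = √(0.03125 + 0.00220) = 0.18289.
True dip = arctan(0.18289) = 10.4°, dipping toward WNW (azimuth ≈ 285°).

10.4°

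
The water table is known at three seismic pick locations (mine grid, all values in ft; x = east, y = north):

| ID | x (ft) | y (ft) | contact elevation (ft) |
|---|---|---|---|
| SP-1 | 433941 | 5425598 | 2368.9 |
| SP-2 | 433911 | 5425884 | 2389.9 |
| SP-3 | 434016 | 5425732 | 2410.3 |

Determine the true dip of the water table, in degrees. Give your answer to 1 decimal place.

Two edge vectors: SP-1→SP-2 = (-30, 286, 21), SP-1→SP-3 = (75, 134, 41.4).
Normal n = (SP-1→SP-2) × (SP-1→SP-3) = (9026.4, 2817, -25470).
So ∂z/∂x = −n_x/n_z = 0.35439 and ∂z/∂y = −n_y/n_z = 0.11060.
Gradient magnitude |∇z| = √(a² + b²) = √(0.12559 + 0.01223) = 0.37125.
True dip = arctan(0.37125) = 20.4°, dipping toward WSW (azimuth ≈ 253°).

20.4°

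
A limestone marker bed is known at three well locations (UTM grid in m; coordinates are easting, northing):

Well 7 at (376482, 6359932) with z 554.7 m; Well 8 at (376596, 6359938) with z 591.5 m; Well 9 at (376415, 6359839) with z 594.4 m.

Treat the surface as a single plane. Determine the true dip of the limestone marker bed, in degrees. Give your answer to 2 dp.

Two edge vectors: Well 7→Well 8 = (114, 6, 36.8), Well 7→Well 9 = (-67, -93, 39.7).
Normal n = (Well 7→Well 8) × (Well 7→Well 9) = (3660.6, -6991.4, -10200).
So ∂z/∂easting = −n_x/n_z = 0.35888 and ∂z/∂northing = −n_y/n_z = −0.68543.
Gradient magnitude |∇z| = √(a² + b²) = √(0.12880 + 0.46982) = 0.77370.
True dip = arctan(0.77370) = 37.73°, dipping toward NNW (azimuth ≈ 332°).

37.73°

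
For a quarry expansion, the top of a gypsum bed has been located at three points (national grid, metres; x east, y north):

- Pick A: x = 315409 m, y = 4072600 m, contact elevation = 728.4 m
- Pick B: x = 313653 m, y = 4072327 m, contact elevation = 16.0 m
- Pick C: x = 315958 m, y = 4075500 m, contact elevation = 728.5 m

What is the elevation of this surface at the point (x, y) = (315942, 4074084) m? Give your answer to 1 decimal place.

833.8 m

Let the plane be z = a·x + b·y + c.
Pick B−Pick A: −1756a − 273b = −712.4;  Pick C−Pick A: 549a + 2900b = 0.1.
Solving gives a = 0.417991520, b = −0.079095636.
Then c = 728.4 − a·315409 − b·4072600 = 191015.00.
At (315942, 4074084): z = 132061.1 − 322242.3 + 191015.00 = 833.8 m.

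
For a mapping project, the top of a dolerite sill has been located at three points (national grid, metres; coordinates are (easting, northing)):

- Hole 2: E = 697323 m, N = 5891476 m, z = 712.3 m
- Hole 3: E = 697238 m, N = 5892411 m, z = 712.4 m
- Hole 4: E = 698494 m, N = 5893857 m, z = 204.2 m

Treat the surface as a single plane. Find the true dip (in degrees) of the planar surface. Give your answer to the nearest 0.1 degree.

Two edge vectors: Hole 2→Hole 3 = (-85, 935, 0.1), Hole 2→Hole 4 = (1171, 2381, -508.1).
Normal n = (Hole 2→Hole 3) × (Hole 2→Hole 4) = (-475311.6, -43071.4, -1297270).
So ∂z/∂E = −n_x/n_z = −0.36639 and ∂z/∂N = −n_y/n_z = −0.03320.
Gradient magnitude |∇z| = √(a² + b²) = √(0.13424 + 0.00110) = 0.36789.
True dip = arctan(0.36789) = 20.2°, dipping toward E (azimuth ≈ 085°).

20.2°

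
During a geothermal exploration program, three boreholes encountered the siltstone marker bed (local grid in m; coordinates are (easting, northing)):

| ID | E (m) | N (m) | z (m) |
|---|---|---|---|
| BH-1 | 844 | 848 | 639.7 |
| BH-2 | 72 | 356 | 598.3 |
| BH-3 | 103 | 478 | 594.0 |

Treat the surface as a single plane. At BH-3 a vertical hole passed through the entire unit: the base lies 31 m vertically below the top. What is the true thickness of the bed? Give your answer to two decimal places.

Let the plane be z = a·E + b·N + c.
BH-2−BH-1: −772a − 492b = −41.4;  BH-3−BH-1: −741a − 370b = −45.7.
Solving gives a = 0.09079, b = −0.05832.
|∇z| = √(a²+b²) = 0.10791, so dip δ = arctan(0.10791) = 6.16°.
True thickness = vertical thickness × cos δ = 31 × cos 6.16° = 30.82 m.

30.82 m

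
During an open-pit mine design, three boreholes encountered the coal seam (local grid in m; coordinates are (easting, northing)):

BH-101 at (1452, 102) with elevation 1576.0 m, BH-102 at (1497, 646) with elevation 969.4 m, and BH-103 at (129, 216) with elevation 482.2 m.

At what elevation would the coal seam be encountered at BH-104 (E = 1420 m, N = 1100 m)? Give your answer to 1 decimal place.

Two edge vectors: BH-101→BH-102 = (45, 544, -606.6), BH-101→BH-103 = (-1323, 114, -1093.8).
Normal n = (BH-101→BH-102) × (BH-101→BH-103) = (-525874.8, 851752.8, 724842).
So ∂z/∂E = −n_x/n_z = 0.725503 and ∂z/∂N = −n_y/n_z = −1.175088.
Intercept c from BH-101: 1576 − 1053.43 + 119.86 = 642.43.
At (1420, 1100): z = 1030.2 − 1292.6 + 642.43 = 380.0 m.

380.0 m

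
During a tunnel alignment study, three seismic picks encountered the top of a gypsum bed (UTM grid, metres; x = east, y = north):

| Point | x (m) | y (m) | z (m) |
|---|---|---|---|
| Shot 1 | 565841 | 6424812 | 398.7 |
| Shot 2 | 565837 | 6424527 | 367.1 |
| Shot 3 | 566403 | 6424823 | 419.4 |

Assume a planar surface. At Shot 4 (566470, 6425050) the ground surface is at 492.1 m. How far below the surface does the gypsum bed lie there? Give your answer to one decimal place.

45.3 m

Two edge vectors: Shot 1→Shot 2 = (-4, -285, -31.6), Shot 1→Shot 3 = (562, 11, 20.7).
Normal n = (Shot 1→Shot 2) × (Shot 1→Shot 3) = (-5551.9, -17676.4, 160126).
So ∂z/∂x = −n_x/n_z = 0.034672071 and ∂z/∂y = −n_y/n_z = 0.110390567.
Intercept c from Shot 1: 398.7 − 19618.88 − 709238.64 = −728458.82.
At (566470, 6425050): z_contact = 19640.69 + 709264.92 − 728458.82 = 446.78 m.
Depth below ground = 492.1 − 446.78 = 45.3 m.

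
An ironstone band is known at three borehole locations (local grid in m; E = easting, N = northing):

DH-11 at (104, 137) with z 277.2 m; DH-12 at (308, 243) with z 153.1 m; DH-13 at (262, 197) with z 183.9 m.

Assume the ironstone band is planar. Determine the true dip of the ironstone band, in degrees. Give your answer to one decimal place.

Let the plane be z = a·E + b·N + c.
DH-12−DH-11: 204a + 106b = −124.1;  DH-13−DH-11: 158a + 60b = −93.3.
Solving gives a = −0.54210, b = −0.12746.
Gradient magnitude |∇z| = √(a² + b²) = √(0.29388 + 0.01625) = 0.55689.
True dip = arctan(0.55689) = 29.1°, dipping toward ENE (azimuth ≈ 077°).

29.1°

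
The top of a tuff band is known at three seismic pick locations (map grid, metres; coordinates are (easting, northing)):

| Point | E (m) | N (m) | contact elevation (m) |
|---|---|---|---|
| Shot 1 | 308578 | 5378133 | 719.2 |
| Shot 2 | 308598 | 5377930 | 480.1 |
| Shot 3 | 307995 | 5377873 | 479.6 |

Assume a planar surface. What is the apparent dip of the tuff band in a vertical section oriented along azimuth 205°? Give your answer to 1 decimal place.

45.3°

Two edge vectors: Shot 1→Shot 2 = (20, -203, -239.1), Shot 1→Shot 3 = (-583, -260, -239.6).
Normal n = (Shot 1→Shot 2) × (Shot 1→Shot 3) = (-13527.2, 144187.3, -123549).
So ∂z/∂E = −n_x/n_z = −0.10949 and ∂z/∂N = −n_y/n_z = 1.16705.
Unit vector along 205° is (sin 205°, cos 205°) = (-0.4226, -0.9063).
Slope in that direction = a·(-0.4226) + b·(-0.9063) = −1.01143.
Apparent dip = arctan|1.01143| = 45.3° (true dip is 49.5°, so apparent ≤ true as expected).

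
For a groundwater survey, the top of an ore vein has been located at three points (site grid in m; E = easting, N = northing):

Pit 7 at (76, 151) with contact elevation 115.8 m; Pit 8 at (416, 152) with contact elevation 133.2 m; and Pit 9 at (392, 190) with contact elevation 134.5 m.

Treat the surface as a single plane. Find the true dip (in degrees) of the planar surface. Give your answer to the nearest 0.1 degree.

Let the plane be z = a·E + b·N + c.
Pit 8−Pit 7: 340a + 1b = 17.4;  Pit 9−Pit 7: 316a + 39b = 18.7.
Solving gives a = 0.05098, b = 0.06641.
Gradient magnitude |∇z| = √(a² + b²) = √(0.00260 + 0.00441) = 0.08372.
True dip = arctan(0.08372) = 4.8°, dipping toward SW (azimuth ≈ 218°).

4.8°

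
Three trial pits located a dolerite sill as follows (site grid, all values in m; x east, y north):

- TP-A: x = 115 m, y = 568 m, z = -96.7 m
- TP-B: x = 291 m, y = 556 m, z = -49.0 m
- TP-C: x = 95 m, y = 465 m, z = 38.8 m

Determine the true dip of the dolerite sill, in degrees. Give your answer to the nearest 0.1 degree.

Let the plane be z = a·x + b·y + c.
TP-B−TP-A: 176a − 12b = 47.7;  TP-C−TP-A: −20a − 103b = 135.5.
Solving gives a = 0.17896, b = −1.35028.
Gradient magnitude |∇z| = √(a² + b²) = √(0.03203 + 1.82326) = 1.36209.
True dip = arctan(1.36209) = 53.7°, dipping toward N (azimuth ≈ 352°).

53.7°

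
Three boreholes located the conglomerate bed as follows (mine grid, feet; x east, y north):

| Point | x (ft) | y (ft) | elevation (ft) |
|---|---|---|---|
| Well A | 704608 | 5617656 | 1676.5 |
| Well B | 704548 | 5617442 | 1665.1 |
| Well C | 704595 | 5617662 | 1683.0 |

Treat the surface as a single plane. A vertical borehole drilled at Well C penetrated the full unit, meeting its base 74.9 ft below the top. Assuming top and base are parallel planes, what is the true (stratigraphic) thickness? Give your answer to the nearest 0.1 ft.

Two edge vectors: Well A→Well B = (-60, -214, -11.4), Well A→Well C = (-13, 6, 6.5).
Normal n = (Well A→Well B) × (Well A→Well C) = (-1322.6, 538.2, -3142).
So ∂z/∂x = −n_x/n_z = −0.42094 and ∂z/∂y = −n_y/n_z = 0.17129.
|∇z| = √(a²+b²) = 0.45446, so dip δ = arctan(0.45446) = 24.44°.
True thickness = vertical thickness × cos δ = 74.9 × cos 24.44° = 68.2 ft.

68.2 ft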